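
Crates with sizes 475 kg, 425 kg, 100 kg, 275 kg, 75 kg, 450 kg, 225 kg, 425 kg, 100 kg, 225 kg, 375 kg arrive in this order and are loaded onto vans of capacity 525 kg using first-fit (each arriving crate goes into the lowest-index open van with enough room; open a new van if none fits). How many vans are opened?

7

  475 → van 1 (new)  [load 475/525]
  425 → van 2 (new)  [load 425/525]
  100 → van 2  [load 525/525]
  275 → van 3 (new)  [load 275/525]
  75 → van 3  [load 350/525]
  450 → van 4 (new)  [load 450/525]
  225 → van 5 (new)  [load 225/525]
  425 → van 6 (new)  [load 425/525]
  100 → van 3  [load 450/525]
  225 → van 5  [load 450/525]
  375 → van 7 (new)  [load 375/525]
7 vans opened.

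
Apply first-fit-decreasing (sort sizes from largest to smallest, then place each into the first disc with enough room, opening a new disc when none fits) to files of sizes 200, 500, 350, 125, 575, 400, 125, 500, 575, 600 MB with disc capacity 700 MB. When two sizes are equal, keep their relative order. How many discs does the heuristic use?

Sorted descending: 600, 575, 575, 500, 500, 400, 350, 200, 125, 125.
  600 → disc 1 (new)  [load 600/700]
  575 → disc 2 (new)  [load 575/700]
  575 → disc 3 (new)  [load 575/700]
  500 → disc 4 (new)  [load 500/700]
  500 → disc 5 (new)  [load 500/700]
  400 → disc 6 (new)  [load 400/700]
  350 → disc 7 (new)  [load 350/700]
  200 → disc 4  [load 700/700]
  125 → disc 2  [load 700/700]
  125 → disc 3  [load 700/700]
7 discs opened.

7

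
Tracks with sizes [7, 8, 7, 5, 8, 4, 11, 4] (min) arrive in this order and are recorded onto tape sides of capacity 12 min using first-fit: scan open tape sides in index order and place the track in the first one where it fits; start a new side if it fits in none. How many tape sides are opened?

  7 → side 1 (new)  [load 7/12]
  8 → side 2 (new)  [load 8/12]
  7 → side 3 (new)  [load 7/12]
  5 → side 1  [load 12/12]
  8 → side 4 (new)  [load 8/12]
  4 → side 2  [load 12/12]
  11 → side 5 (new)  [load 11/12]
  4 → side 3  [load 11/12]
5 tape sides opened.

5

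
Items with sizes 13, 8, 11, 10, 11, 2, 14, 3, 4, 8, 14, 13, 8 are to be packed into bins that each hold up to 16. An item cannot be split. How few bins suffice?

9

Total = 14 + 14 + 13 + 13 + 11 + 11 + 10 + 8 + 8 + 8 + 4 + 3 + 2 = 119.
Lower bound: ⌈119/16⌉ = 8 bins.
A packing using 9 bins:
  bin 1: 14 + 2 = 16
  bin 2: 14 = 14
  bin 3: 13 + 3 = 16
  bin 4: 13 = 13
  bin 5: 11 + 4 = 15
  bin 6: 11 = 11
  bin 7: 10 = 10
  bin 8: 8 + 8 = 16
  bin 9: 8 = 8
No arrangement into 8 bins stays within capacity, so 9 is optimal.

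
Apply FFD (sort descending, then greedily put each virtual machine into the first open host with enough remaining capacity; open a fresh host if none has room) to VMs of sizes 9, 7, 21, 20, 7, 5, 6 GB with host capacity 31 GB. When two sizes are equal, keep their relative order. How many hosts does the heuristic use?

3

Sorted descending: 21, 20, 9, 7, 7, 6, 5.
  21 → host 1 (new)  [load 21/31]
  20 → host 2 (new)  [load 20/31]
  9 → host 1  [load 30/31]
  7 → host 2  [load 27/31]
  7 → host 3 (new)  [load 7/31]
  6 → host 3  [load 13/31]
  5 → host 3  [load 18/31]
3 hosts opened.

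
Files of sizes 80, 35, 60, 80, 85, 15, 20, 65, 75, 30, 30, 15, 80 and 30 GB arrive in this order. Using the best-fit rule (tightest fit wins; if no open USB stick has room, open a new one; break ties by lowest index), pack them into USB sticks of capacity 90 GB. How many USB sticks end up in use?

  80 → USB stick 1 (new)  [load 80/90]
  35 → USB stick 2 (new)  [load 35/90]
  60 → USB stick 3 (new)  [load 60/90]
  80 → USB stick 4 (new)  [load 80/90]
  85 → USB stick 5 (new)  [load 85/90]
  15 → USB stick 3  [load 75/90]
  20 → USB stick 2  [load 55/90]
  65 → USB stick 6 (new)  [load 65/90]
  75 → USB stick 7 (new)  [load 75/90]
  30 → USB stick 2  [load 85/90]
  30 → USB stick 8 (new)  [load 30/90]
  15 → USB stick 3  [load 90/90]
  80 → USB stick 9 (new)  [load 80/90]
  30 → USB stick 8  [load 60/90]
9 USB sticks opened.

9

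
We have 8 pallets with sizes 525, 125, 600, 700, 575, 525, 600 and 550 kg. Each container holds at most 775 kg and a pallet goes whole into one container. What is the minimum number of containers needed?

Total = 700 + 600 + 600 + 575 + 550 + 525 + 525 + 125 = 4200 kg.
Lower bound: ⌈4200/775⌉ = 6 containers.
Also, 7 pallets each exceed 775/2 kg, and no two of those can share a container, so at least 7 containers are needed.
A packing using 7 containers:
  container 1: 700 = 700
  container 2: 600 + 125 = 725
  container 3: 600 = 600
  container 4: 575 = 575
  container 5: 550 = 550
  container 6: 525 = 525
  container 7: 525 = 525
This matches the lower bound, so 7 is optimal.

7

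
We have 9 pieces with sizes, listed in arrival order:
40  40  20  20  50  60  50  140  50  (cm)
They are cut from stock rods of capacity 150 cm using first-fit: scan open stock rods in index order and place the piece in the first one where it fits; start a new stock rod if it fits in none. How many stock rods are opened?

  40 → stock rod 1 (new)  [load 40/150]
  40 → stock rod 1  [load 80/150]
  20 → stock rod 1  [load 100/150]
  20 → stock rod 1  [load 120/150]
  50 → stock rod 2 (new)  [load 50/150]
  60 → stock rod 2  [load 110/150]
  50 → stock rod 3 (new)  [load 50/150]
  140 → stock rod 4 (new)  [load 140/150]
  50 → stock rod 3  [load 100/150]
4 stock rods opened.

4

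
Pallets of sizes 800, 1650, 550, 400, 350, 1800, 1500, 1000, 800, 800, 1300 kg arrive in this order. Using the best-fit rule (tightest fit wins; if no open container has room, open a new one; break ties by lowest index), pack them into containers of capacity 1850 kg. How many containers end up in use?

7

  800 → container 1 (new)  [load 800/1850]
  1650 → container 2 (new)  [load 1650/1850]
  550 → container 1  [load 1350/1850]
  400 → container 1  [load 1750/1850]
  350 → container 3 (new)  [load 350/1850]
  1800 → container 4 (new)  [load 1800/1850]
  1500 → container 3  [load 1850/1850]
  1000 → container 5 (new)  [load 1000/1850]
  800 → container 5  [load 1800/1850]
  800 → container 6 (new)  [load 800/1850]
  1300 → container 7 (new)  [load 1300/1850]
7 containers opened.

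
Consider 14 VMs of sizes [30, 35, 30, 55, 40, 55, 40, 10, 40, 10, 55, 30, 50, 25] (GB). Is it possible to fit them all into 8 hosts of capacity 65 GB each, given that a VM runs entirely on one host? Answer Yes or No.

Total = 505 GB; ⌈505/65⌉ = 8.
The bound of 8 does not rule out 8, but exhaustive search shows no assignment into 8 hosts of capacity 65 GB exists — the minimum is 9.

No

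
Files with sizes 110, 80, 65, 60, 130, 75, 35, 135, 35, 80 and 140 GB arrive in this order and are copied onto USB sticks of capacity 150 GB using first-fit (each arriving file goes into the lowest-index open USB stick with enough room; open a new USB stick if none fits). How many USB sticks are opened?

7

  110 → USB stick 1 (new)  [load 110/150]
  80 → USB stick 2 (new)  [load 80/150]
  65 → USB stick 2  [load 145/150]
  60 → USB stick 3 (new)  [load 60/150]
  130 → USB stick 4 (new)  [load 130/150]
  75 → USB stick 3  [load 135/150]
  35 → USB stick 1  [load 145/150]
  135 → USB stick 5 (new)  [load 135/150]
  35 → USB stick 6 (new)  [load 35/150]
  80 → USB stick 6  [load 115/150]
  140 → USB stick 7 (new)  [load 140/150]
7 USB sticks opened.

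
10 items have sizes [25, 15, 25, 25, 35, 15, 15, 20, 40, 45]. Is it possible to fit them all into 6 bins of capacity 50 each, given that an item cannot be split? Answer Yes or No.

Yes

A valid assignment using 6 bins:
  bin 1: 45 = 45
  bin 2: 40 = 40
  bin 3: 35 + 15 = 50
  bin 4: 25 + 25 = 50
  bin 5: 25 + 20 = 45
  bin 6: 15 + 15 = 30
Every load is within 50, so 6 bins suffice.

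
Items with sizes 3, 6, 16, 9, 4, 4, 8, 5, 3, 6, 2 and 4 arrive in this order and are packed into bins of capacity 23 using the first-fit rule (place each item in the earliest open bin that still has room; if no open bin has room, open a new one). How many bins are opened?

  3 → bin 1 (new)  [load 3/23]
  6 → bin 1  [load 9/23]
  16 → bin 2 (new)  [load 16/23]
  9 → bin 1  [load 18/23]
  4 → bin 1  [load 22/23]
  4 → bin 2  [load 20/23]
  8 → bin 3 (new)  [load 8/23]
  5 → bin 3  [load 13/23]
  3 → bin 2  [load 23/23]
  6 → bin 3  [load 19/23]
  2 → bin 3  [load 21/23]
  4 → bin 4 (new)  [load 4/23]
4 bins opened.

4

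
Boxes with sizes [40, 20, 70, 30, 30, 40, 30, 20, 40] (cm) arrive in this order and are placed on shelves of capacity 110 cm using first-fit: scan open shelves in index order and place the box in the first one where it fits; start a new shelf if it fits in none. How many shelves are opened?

  40 → shelf 1 (new)  [load 40/110]
  20 → shelf 1  [load 60/110]
  70 → shelf 2 (new)  [load 70/110]
  30 → shelf 1  [load 90/110]
  30 → shelf 2  [load 100/110]
  40 → shelf 3 (new)  [load 40/110]
  30 → shelf 3  [load 70/110]
  20 → shelf 1  [load 110/110]
  40 → shelf 3  [load 110/110]
3 shelves opened.

3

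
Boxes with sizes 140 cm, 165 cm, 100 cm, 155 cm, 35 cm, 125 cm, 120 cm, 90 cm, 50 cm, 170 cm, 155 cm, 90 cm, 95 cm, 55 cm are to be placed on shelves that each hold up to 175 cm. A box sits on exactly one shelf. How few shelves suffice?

11

Total = 170 + 165 + 155 + 155 + 140 + 125 + 120 + 100 + 95 + 90 + 90 + 55 + 50 + 35 = 1545 cm.
Lower bound: ⌈1545/175⌉ = 9 shelves.
Also, 11 boxes each exceed 175/2 cm, and no two of those can share a shelf, so at least 11 shelves are needed.
A packing using 11 shelves:
  shelf 1: 170 = 170
  shelf 2: 165 = 165
  shelf 3: 155 = 155
  shelf 4: 155 = 155
  shelf 5: 140 + 35 = 175
  shelf 6: 125 + 50 = 175
  shelf 7: 120 + 55 = 175
  shelf 8: 100 = 100
  shelf 9: 95 = 95
  shelf 10: 90 = 90
  shelf 11: 90 = 90
This matches the lower bound, so 11 is optimal.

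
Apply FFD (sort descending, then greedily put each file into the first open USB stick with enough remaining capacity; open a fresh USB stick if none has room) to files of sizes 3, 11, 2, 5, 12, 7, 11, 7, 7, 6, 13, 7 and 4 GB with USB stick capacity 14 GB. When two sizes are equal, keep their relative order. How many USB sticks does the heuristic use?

Sorted descending: 13, 12, 11, 11, 7, 7, 7, 7, 6, 5, 4, 3, 2.
  13 → USB stick 1 (new)  [load 13/14]
  12 → USB stick 2 (new)  [load 12/14]
  11 → USB stick 3 (new)  [load 11/14]
  11 → USB stick 4 (new)  [load 11/14]
  7 → USB stick 5 (new)  [load 7/14]
  7 → USB stick 5  [load 14/14]
  7 → USB stick 6 (new)  [load 7/14]
  7 → USB stick 6  [load 14/14]
  6 → USB stick 7 (new)  [load 6/14]
  5 → USB stick 7  [load 11/14]
  4 → USB stick 8 (new)  [load 4/14]
  3 → USB stick 3  [load 14/14]
  2 → USB stick 2  [load 14/14]
8 USB sticks opened.

8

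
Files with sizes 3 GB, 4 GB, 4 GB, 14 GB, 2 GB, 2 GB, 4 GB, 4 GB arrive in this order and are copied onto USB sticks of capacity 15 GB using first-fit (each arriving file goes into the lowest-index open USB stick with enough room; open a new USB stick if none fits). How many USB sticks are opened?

3

  3 → USB stick 1 (new)  [load 3/15]
  4 → USB stick 1  [load 7/15]
  4 → USB stick 1  [load 11/15]
  14 → USB stick 2 (new)  [load 14/15]
  2 → USB stick 1  [load 13/15]
  2 → USB stick 1  [load 15/15]
  4 → USB stick 3 (new)  [load 4/15]
  4 → USB stick 3  [load 8/15]
3 USB sticks opened.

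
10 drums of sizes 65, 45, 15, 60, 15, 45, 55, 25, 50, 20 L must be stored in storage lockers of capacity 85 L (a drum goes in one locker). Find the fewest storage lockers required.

6

Total = 65 + 60 + 55 + 50 + 45 + 45 + 25 + 20 + 15 + 15 = 395 L.
Lower bound: ⌈395/85⌉ = 5 storage lockers.
Also, 6 drums each exceed 85/2 L, and no two of those can share a locker, so at least 6 storage lockers are needed.
A packing using 6 storage lockers:
  locker 1: 65 + 20 = 85
  locker 2: 60 + 25 = 85
  locker 3: 55 + 15 + 15 = 85
  locker 4: 50 = 50
  locker 5: 45 = 45
  locker 6: 45 = 45
This matches the lower bound, so 6 is optimal.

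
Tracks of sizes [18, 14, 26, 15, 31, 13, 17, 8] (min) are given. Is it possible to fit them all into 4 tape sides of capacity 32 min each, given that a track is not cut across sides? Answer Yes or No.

Total = 142 min; ⌈142/32⌉ = 5.
At least 5 tape sides are required, but only 4 are allowed.

No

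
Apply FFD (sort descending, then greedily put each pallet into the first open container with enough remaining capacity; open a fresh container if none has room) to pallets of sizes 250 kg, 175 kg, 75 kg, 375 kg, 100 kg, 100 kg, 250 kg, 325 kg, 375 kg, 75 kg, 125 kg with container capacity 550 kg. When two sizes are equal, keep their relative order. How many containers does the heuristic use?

Sorted descending: 375, 375, 325, 250, 250, 175, 125, 100, 100, 75, 75.
  375 → container 1 (new)  [load 375/550]
  375 → container 2 (new)  [load 375/550]
  325 → container 3 (new)  [load 325/550]
  250 → container 4 (new)  [load 250/550]
  250 → container 4  [load 500/550]
  175 → container 1  [load 550/550]
  125 → container 2  [load 500/550]
  100 → container 3  [load 425/550]
  100 → container 3  [load 525/550]
  75 → container 5 (new)  [load 75/550]
  75 → container 5  [load 150/550]
5 containers opened.

5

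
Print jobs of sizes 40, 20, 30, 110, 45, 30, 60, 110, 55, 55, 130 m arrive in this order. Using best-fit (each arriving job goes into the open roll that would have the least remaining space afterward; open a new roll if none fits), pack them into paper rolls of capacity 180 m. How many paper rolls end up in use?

  40 → roll 1 (new)  [load 40/180]
  20 → roll 1  [load 60/180]
  30 → roll 1  [load 90/180]
  110 → roll 2 (new)  [load 110/180]
  45 → roll 2  [load 155/180]
  30 → roll 1  [load 120/180]
  60 → roll 1  [load 180/180]
  110 → roll 3 (new)  [load 110/180]
  55 → roll 3  [load 165/180]
  55 → roll 4 (new)  [load 55/180]
  130 → roll 5 (new)  [load 130/180]
5 paper rolls opened.

5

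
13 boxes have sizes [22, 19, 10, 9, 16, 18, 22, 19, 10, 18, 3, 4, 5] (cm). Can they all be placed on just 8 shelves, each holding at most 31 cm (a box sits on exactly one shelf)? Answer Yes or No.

Yes

A valid assignment using 7 shelves:
  shelf 1: 22 + 9 = 31
  shelf 2: 22 + 5 + 4 = 31
  shelf 3: 19 + 10 = 29
  shelf 4: 19 + 10 = 29
  shelf 5: 18 + 3 = 21
  shelf 6: 18 = 18
  shelf 7: 16 = 16
That uses only 7 ≤ 8, so 8 shelves are enough.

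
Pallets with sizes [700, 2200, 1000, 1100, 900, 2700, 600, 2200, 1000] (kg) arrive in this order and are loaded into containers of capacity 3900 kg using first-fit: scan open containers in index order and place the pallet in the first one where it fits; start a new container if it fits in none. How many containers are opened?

  700 → container 1 (new)  [load 700/3900]
  2200 → container 1  [load 2900/3900]
  1000 → container 1  [load 3900/3900]
  1100 → container 2 (new)  [load 1100/3900]
  900 → container 2  [load 2000/3900]
  2700 → container 3 (new)  [load 2700/3900]
  600 → container 2  [load 2600/3900]
  2200 → container 4 (new)  [load 2200/3900]
  1000 → container 2  [load 3600/3900]
4 containers opened.

4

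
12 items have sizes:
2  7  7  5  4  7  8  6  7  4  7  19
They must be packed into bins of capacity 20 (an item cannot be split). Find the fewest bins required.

5

Total = 19 + 8 + 7 + 7 + 7 + 7 + 7 + 6 + 5 + 4 + 4 + 2 = 83.
Lower bound: ⌈83/20⌉ = 5 bins.
A packing using 5 bins:
  bin 1: 19 = 19
  bin 2: 8 + 7 + 5 = 20
  bin 3: 7 + 7 + 6 = 20
  bin 4: 7 + 7 + 4 + 2 = 20
  bin 5: 4 = 4
This matches the lower bound, so 5 is optimal.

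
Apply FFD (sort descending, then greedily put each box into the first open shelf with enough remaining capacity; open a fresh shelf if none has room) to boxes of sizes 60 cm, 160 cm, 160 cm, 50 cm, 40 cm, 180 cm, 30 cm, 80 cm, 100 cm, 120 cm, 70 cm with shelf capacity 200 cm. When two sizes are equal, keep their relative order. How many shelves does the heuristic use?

Sorted descending: 180, 160, 160, 120, 100, 80, 70, 60, 50, 40, 30.
  180 → shelf 1 (new)  [load 180/200]
  160 → shelf 2 (new)  [load 160/200]
  160 → shelf 3 (new)  [load 160/200]
  120 → shelf 4 (new)  [load 120/200]
  100 → shelf 5 (new)  [load 100/200]
  80 → shelf 4  [load 200/200]
  70 → shelf 5  [load 170/200]
  60 → shelf 6 (new)  [load 60/200]
  50 → shelf 6  [load 110/200]
  40 → shelf 2  [load 200/200]
  30 → shelf 3  [load 190/200]
6 shelves opened.

6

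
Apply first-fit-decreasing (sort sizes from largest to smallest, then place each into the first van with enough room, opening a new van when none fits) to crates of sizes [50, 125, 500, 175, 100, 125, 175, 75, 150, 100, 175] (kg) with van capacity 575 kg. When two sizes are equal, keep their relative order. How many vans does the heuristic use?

Sorted descending: 500, 175, 175, 175, 150, 125, 125, 100, 100, 75, 50.
  500 → van 1 (new)  [load 500/575]
  175 → van 2 (new)  [load 175/575]
  175 → van 2  [load 350/575]
  175 → van 2  [load 525/575]
  150 → van 3 (new)  [load 150/575]
  125 → van 3  [load 275/575]
  125 → van 3  [load 400/575]
  100 → van 3  [load 500/575]
  100 → van 4 (new)  [load 100/575]
  75 → van 1  [load 575/575]
  50 → van 2  [load 575/575]
4 vans opened.

4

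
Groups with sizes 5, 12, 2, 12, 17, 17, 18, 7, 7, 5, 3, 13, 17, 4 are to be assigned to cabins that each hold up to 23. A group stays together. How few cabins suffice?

Total = 18 + 17 + 17 + 17 + 13 + 12 + 12 + 7 + 7 + 5 + 5 + 4 + 3 + 2 = 139.
Lower bound: ⌈139/23⌉ = 7 cabins.
A packing using 7 cabins:
  cabin 1: 18 + 5 = 23
  cabin 2: 17 + 5 = 22
  cabin 3: 17 + 4 + 2 = 23
  cabin 4: 17 + 3 = 20
  cabin 5: 13 + 7 = 20
  cabin 6: 12 + 7 = 19
  cabin 7: 12 = 12
This matches the lower bound, so 7 is optimal.

7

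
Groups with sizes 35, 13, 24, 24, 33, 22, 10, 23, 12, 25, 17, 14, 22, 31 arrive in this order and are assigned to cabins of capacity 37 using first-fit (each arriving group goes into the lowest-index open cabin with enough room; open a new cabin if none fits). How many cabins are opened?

  35 → cabin 1 (new)  [load 35/37]
  13 → cabin 2 (new)  [load 13/37]
  24 → cabin 2  [load 37/37]
  24 → cabin 3 (new)  [load 24/37]
  33 → cabin 4 (new)  [load 33/37]
  22 → cabin 5 (new)  [load 22/37]
  10 → cabin 3  [load 34/37]
  23 → cabin 6 (new)  [load 23/37]
  12 → cabin 5  [load 34/37]
  25 → cabin 7 (new)  [load 25/37]
  17 → cabin 8 (new)  [load 17/37]
  14 → cabin 6  [load 37/37]
  22 → cabin 9 (new)  [load 22/37]
  31 → cabin 10 (new)  [load 31/37]
10 cabins opened.

10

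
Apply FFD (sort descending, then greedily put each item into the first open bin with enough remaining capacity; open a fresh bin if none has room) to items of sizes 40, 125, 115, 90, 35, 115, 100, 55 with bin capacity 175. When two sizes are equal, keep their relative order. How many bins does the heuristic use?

5

Sorted descending: 125, 115, 115, 100, 90, 55, 40, 35.
  125 → bin 1 (new)  [load 125/175]
  115 → bin 2 (new)  [load 115/175]
  115 → bin 3 (new)  [load 115/175]
  100 → bin 4 (new)  [load 100/175]
  90 → bin 5 (new)  [load 90/175]
  55 → bin 2  [load 170/175]
  40 → bin 1  [load 165/175]
  35 → bin 3  [load 150/175]
5 bins opened.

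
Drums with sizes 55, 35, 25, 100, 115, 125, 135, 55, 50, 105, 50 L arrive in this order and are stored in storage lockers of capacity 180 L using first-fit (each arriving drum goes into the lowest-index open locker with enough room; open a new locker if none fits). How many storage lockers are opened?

6

  55 → locker 1 (new)  [load 55/180]
  35 → locker 1  [load 90/180]
  25 → locker 1  [load 115/180]
  100 → locker 2 (new)  [load 100/180]
  115 → locker 3 (new)  [load 115/180]
  125 → locker 4 (new)  [load 125/180]
  135 → locker 5 (new)  [load 135/180]
  55 → locker 1  [load 170/180]
  50 → locker 2  [load 150/180]
  105 → locker 6 (new)  [load 105/180]
  50 → locker 3  [load 165/180]
6 storage lockers opened.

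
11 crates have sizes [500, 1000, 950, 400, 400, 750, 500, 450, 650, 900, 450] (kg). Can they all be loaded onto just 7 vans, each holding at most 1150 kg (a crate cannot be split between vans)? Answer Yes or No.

Yes

A valid assignment using 7 vans:
  van 1: 1000 = 1000
  van 2: 950 = 950
  van 3: 900 = 900
  van 4: 750 + 400 = 1150
  van 5: 650 + 500 = 1150
  van 6: 500 + 450 = 950
  van 7: 450 + 400 = 850
Every load is within 1150 kg, so 7 vans suffice.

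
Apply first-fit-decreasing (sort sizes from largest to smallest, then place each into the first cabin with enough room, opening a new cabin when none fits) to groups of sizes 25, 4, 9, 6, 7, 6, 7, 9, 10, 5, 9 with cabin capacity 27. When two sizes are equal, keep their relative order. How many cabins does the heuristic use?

Sorted descending: 25, 10, 9, 9, 9, 7, 7, 6, 6, 5, 4.
  25 → cabin 1 (new)  [load 25/27]
  10 → cabin 2 (new)  [load 10/27]
  9 → cabin 2  [load 19/27]
  9 → cabin 3 (new)  [load 9/27]
  9 → cabin 3  [load 18/27]
  7 → cabin 2  [load 26/27]
  7 → cabin 3  [load 25/27]
  6 → cabin 4 (new)  [load 6/27]
  6 → cabin 4  [load 12/27]
  5 → cabin 4  [load 17/27]
  4 → cabin 4  [load 21/27]
4 cabins opened.

4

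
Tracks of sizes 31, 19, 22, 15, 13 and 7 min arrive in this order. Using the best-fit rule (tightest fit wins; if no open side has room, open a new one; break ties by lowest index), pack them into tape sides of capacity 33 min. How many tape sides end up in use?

4

  31 → side 1 (new)  [load 31/33]
  19 → side 2 (new)  [load 19/33]
  22 → side 3 (new)  [load 22/33]
  15 → side 4 (new)  [load 15/33]
  13 → side 2  [load 32/33]
  7 → side 3  [load 29/33]
4 tape sides opened.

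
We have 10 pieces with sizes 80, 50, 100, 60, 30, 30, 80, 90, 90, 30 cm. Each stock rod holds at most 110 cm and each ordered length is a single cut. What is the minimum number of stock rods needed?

7

Total = 100 + 90 + 90 + 80 + 80 + 60 + 50 + 30 + 30 + 30 = 640 cm.
Lower bound: ⌈640/110⌉ = 6 stock rods.
A packing using 7 stock rods:
  stock rod 1: 100 = 100
  stock rod 2: 90 = 90
  stock rod 3: 90 = 90
  stock rod 4: 80 + 30 = 110
  stock rod 5: 80 + 30 = 110
  stock rod 6: 60 + 50 = 110
  stock rod 7: 30 = 30
No arrangement into 6 stock rods stays within capacity, so 7 is optimal.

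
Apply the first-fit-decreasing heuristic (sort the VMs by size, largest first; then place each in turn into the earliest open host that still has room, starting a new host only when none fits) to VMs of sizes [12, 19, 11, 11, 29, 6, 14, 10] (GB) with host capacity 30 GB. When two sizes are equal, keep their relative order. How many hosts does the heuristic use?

4

Sorted descending: 29, 19, 14, 12, 11, 11, 10, 6.
  29 → host 1 (new)  [load 29/30]
  19 → host 2 (new)  [load 19/30]
  14 → host 3 (new)  [load 14/30]
  12 → host 3  [load 26/30]
  11 → host 2  [load 30/30]
  11 → host 4 (new)  [load 11/30]
  10 → host 4  [load 21/30]
  6 → host 4  [load 27/30]
4 hosts opened.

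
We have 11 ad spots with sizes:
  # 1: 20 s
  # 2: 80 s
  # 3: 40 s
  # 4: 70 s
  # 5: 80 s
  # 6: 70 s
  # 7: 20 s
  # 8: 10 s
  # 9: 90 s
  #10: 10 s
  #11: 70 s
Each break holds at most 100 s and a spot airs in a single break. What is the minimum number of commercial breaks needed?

Total = 90 + 80 + 80 + 70 + 70 + 70 + 40 + 20 + 20 + 10 + 10 = 560 s.
Lower bound: ⌈560/100⌉ = 6 commercial breaks.
A packing using 7 commercial breaks:
  break 1: 90 + 10 = 100
  break 2: 80 + 20 = 100
  break 3: 80 + 20 = 100
  break 4: 70 + 10 = 80
  break 5: 70 = 70
  break 6: 70 = 70
  break 7: 40 = 40
No arrangement into 6 commercial breaks stays within capacity, so 7 is optimal.

7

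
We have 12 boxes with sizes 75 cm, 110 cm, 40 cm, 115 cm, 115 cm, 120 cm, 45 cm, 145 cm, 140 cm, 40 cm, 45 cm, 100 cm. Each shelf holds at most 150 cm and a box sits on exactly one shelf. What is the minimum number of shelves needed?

9

Total = 145 + 140 + 120 + 115 + 115 + 110 + 100 + 75 + 45 + 45 + 40 + 40 = 1090 cm.
Lower bound: ⌈1090/150⌉ = 8 shelves.
A packing using 9 shelves:
  shelf 1: 145 = 145
  shelf 2: 140 = 140
  shelf 3: 120 = 120
  shelf 4: 115 = 115
  shelf 5: 115 = 115
  shelf 6: 110 + 40 = 150
  shelf 7: 100 + 45 = 145
  shelf 8: 75 + 45 = 120
  shelf 9: 40 = 40
No arrangement into 8 shelves stays within capacity, so 9 is optimal.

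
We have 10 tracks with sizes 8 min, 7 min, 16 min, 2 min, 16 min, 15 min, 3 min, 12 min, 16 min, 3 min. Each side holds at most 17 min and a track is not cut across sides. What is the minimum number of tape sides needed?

Total = 16 + 16 + 16 + 15 + 12 + 8 + 7 + 3 + 3 + 2 = 98 min.
Lower bound: ⌈98/17⌉ = 6 tape sides.
A packing using 7 tape sides:
  side 1: 16 = 16
  side 2: 16 = 16
  side 3: 16 = 16
  side 4: 15 + 2 = 17
  side 5: 12 + 3 = 15
  side 6: 8 + 7 = 15
  side 7: 3 = 3
No arrangement into 6 tape sides stays within capacity, so 7 is optimal.

7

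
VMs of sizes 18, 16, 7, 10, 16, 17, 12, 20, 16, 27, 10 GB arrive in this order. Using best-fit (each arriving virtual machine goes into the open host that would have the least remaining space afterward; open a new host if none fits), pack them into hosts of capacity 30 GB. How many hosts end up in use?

7

  18 → host 1 (new)  [load 18/30]
  16 → host 2 (new)  [load 16/30]
  7 → host 1  [load 25/30]
  10 → host 2  [load 26/30]
  16 → host 3 (new)  [load 16/30]
  17 → host 4 (new)  [load 17/30]
  12 → host 4  [load 29/30]
  20 → host 5 (new)  [load 20/30]
  16 → host 6 (new)  [load 16/30]
  27 → host 7 (new)  [load 27/30]
  10 → host 5  [load 30/30]
7 hosts opened.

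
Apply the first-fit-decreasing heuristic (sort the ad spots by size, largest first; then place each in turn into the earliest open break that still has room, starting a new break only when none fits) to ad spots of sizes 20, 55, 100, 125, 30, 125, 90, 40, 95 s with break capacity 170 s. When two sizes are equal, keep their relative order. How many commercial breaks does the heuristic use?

Sorted descending: 125, 125, 100, 95, 90, 55, 40, 30, 20.
  125 → break 1 (new)  [load 125/170]
  125 → break 2 (new)  [load 125/170]
  100 → break 3 (new)  [load 100/170]
  95 → break 4 (new)  [load 95/170]
  90 → break 5 (new)  [load 90/170]
  55 → break 3  [load 155/170]
  40 → break 1  [load 165/170]
  30 → break 2  [load 155/170]
  20 → break 4  [load 115/170]
5 commercial breaks opened.

5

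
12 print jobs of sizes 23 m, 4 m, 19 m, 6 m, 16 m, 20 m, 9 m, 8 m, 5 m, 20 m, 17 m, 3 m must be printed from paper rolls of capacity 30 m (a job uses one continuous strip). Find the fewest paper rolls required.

6

Total = 23 + 20 + 20 + 19 + 17 + 16 + 9 + 8 + 6 + 5 + 4 + 3 = 150 m.
Lower bound: ⌈150/30⌉ = 5 paper rolls.
Also, 6 print jobs each exceed 15 m, and no two of those can share a roll, so at least 6 paper rolls are needed.
A packing using 6 paper rolls:
  roll 1: 23 + 6 = 29
  roll 2: 20 + 9 = 29
  roll 3: 20 + 8 = 28
  roll 4: 19 + 5 + 4 = 28
  roll 5: 17 + 3 = 20
  roll 6: 16 = 16
This matches the lower bound, so 6 is optimal.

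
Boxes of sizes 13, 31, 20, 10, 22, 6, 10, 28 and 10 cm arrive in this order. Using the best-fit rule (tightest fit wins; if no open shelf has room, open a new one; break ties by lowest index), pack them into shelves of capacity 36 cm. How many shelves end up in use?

5

  13 → shelf 1 (new)  [load 13/36]
  31 → shelf 2 (new)  [load 31/36]
  20 → shelf 1  [load 33/36]
  10 → shelf 3 (new)  [load 10/36]
  22 → shelf 3  [load 32/36]
  6 → shelf 4 (new)  [load 6/36]
  10 → shelf 4  [load 16/36]
  28 → shelf 5 (new)  [load 28/36]
  10 → shelf 4  [load 26/36]
5 shelves opened.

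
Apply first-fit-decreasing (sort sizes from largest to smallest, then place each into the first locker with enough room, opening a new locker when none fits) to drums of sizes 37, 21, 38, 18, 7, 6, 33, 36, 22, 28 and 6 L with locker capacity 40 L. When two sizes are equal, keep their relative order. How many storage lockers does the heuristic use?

7

Sorted descending: 38, 37, 36, 33, 28, 22, 21, 18, 7, 6, 6.
  38 → locker 1 (new)  [load 38/40]
  37 → locker 2 (new)  [load 37/40]
  36 → locker 3 (new)  [load 36/40]
  33 → locker 4 (new)  [load 33/40]
  28 → locker 5 (new)  [load 28/40]
  22 → locker 6 (new)  [load 22/40]
  21 → locker 7 (new)  [load 21/40]
  18 → locker 6  [load 40/40]
  7 → locker 4  [load 40/40]
  6 → locker 5  [load 34/40]
  6 → locker 5  [load 40/40]
7 storage lockers opened.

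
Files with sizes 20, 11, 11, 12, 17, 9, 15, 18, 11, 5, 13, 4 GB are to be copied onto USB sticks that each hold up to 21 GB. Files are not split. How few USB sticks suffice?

Total = 20 + 18 + 17 + 15 + 13 + 12 + 11 + 11 + 11 + 9 + 5 + 4 = 146 GB.
Lower bound: ⌈146/21⌉ = 7 USB sticks.
Also, 9 files each exceed 21/2 GB, and no two of those can share a USB stick, so at least 9 USB sticks are needed.
A packing using 9 USB sticks:
  USB stick 1: 20 = 20
  USB stick 2: 18 = 18
  USB stick 3: 17 + 4 = 21
  USB stick 4: 15 + 5 = 20
  USB stick 5: 13 = 13
  USB stick 6: 12 + 9 = 21
  USB stick 7: 11 = 11
  USB stick 8: 11 = 11
  USB stick 9: 11 = 11
This matches the lower bound, so 9 is optimal.

9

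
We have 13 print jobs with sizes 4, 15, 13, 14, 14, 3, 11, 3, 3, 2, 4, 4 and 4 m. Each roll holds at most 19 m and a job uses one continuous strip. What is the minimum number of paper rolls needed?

5

Total = 15 + 14 + 14 + 13 + 11 + 4 + 4 + 4 + 4 + 3 + 3 + 3 + 2 = 94 m.
Lower bound: ⌈94/19⌉ = 5 paper rolls.
A packing using 5 paper rolls:
  roll 1: 15 + 4 = 19
  roll 2: 14 + 4 = 18
  roll 3: 14 + 3 + 2 = 19
  roll 4: 13 + 3 + 3 = 19
  roll 5: 11 + 4 + 4 = 19
This matches the lower bound, so 5 is optimal.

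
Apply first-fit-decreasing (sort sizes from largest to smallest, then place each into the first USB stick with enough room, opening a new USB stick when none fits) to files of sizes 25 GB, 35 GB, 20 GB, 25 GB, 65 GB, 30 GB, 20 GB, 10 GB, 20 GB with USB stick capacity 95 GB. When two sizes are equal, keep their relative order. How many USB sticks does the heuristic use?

Sorted descending: 65, 35, 30, 25, 25, 20, 20, 20, 10.
  65 → USB stick 1 (new)  [load 65/95]
  35 → USB stick 2 (new)  [load 35/95]
  30 → USB stick 1  [load 95/95]
  25 → USB stick 2  [load 60/95]
  25 → USB stick 2  [load 85/95]
  20 → USB stick 3 (new)  [load 20/95]
  20 → USB stick 3  [load 40/95]
  20 → USB stick 3  [load 60/95]
  10 → USB stick 2  [load 95/95]
3 USB sticks opened.

3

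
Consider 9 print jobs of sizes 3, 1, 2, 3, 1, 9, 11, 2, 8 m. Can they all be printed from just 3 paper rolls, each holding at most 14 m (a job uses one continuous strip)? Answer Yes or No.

A valid assignment using 3 paper rolls:
  roll 1: 11 + 3 = 14
  roll 2: 9 + 3 + 2 = 14
  roll 3: 8 + 2 + 1 + 1 = 12
Every load is within 14 m, so 3 paper rolls suffice.

Yes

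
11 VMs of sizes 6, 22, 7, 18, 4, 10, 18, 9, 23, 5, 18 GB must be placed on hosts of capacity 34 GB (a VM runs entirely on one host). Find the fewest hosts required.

5

Total = 23 + 22 + 18 + 18 + 18 + 10 + 9 + 7 + 6 + 5 + 4 = 140 GB.
Lower bound: ⌈140/34⌉ = 5 hosts.
A packing using 5 hosts:
  host 1: 23 + 10 = 33
  host 2: 22 + 9 = 31
  host 3: 18 + 7 + 6 = 31
  host 4: 18 + 5 + 4 = 27
  host 5: 18 = 18
This matches the lower bound, so 5 is optimal.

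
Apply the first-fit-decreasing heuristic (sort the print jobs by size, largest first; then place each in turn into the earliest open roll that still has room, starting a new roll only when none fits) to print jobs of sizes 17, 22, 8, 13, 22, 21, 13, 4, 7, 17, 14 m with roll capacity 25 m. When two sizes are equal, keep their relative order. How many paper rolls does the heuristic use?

Sorted descending: 22, 22, 21, 17, 17, 14, 13, 13, 8, 7, 4.
  22 → roll 1 (new)  [load 22/25]
  22 → roll 2 (new)  [load 22/25]
  21 → roll 3 (new)  [load 21/25]
  17 → roll 4 (new)  [load 17/25]
  17 → roll 5 (new)  [load 17/25]
  14 → roll 6 (new)  [load 14/25]
  13 → roll 7 (new)  [load 13/25]
  13 → roll 8 (new)  [load 13/25]
  8 → roll 4  [load 25/25]
  7 → roll 5  [load 24/25]
  4 → roll 3  [load 25/25]
8 paper rolls opened.

8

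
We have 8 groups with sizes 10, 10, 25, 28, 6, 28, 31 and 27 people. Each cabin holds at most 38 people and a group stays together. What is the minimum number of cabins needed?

Total = 31 + 28 + 28 + 27 + 25 + 10 + 10 + 6 = 165 people.
Lower bound: ⌈165/38⌉ = 5 cabins.
A packing using 5 cabins:
  cabin 1: 31 + 6 = 37
  cabin 2: 28 + 10 = 38
  cabin 3: 28 + 10 = 38
  cabin 4: 27 = 27
  cabin 5: 25 = 25
This matches the lower bound, so 5 is optimal.

5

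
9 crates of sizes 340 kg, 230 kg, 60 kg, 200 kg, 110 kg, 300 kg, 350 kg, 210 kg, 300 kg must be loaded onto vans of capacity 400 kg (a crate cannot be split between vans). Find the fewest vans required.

7

Total = 350 + 340 + 300 + 300 + 230 + 210 + 200 + 110 + 60 = 2100 kg.
Lower bound: ⌈2100/400⌉ = 6 vans.
A packing using 7 vans:
  van 1: 350 = 350
  van 2: 340 + 60 = 400
  van 3: 300 = 300
  van 4: 300 = 300
  van 5: 230 + 110 = 340
  van 6: 210 = 210
  van 7: 200 = 200
No arrangement into 6 vans stays within capacity, so 7 is optimal.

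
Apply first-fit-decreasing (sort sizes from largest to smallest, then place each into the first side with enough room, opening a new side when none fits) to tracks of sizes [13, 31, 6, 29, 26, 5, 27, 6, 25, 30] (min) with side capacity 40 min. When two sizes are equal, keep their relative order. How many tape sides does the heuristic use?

Sorted descending: 31, 30, 29, 27, 26, 25, 13, 6, 6, 5.
  31 → side 1 (new)  [load 31/40]
  30 → side 2 (new)  [load 30/40]
  29 → side 3 (new)  [load 29/40]
  27 → side 4 (new)  [load 27/40]
  26 → side 5 (new)  [load 26/40]
  25 → side 6 (new)  [load 25/40]
  13 → side 4  [load 40/40]
  6 → side 1  [load 37/40]
  6 → side 2  [load 36/40]
  5 → side 3  [load 34/40]
6 tape sides opened.

6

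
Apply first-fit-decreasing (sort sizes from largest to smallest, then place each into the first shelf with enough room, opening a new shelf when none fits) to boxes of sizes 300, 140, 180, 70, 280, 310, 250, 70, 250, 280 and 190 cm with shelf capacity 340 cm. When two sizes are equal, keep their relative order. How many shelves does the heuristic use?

Sorted descending: 310, 300, 280, 280, 250, 250, 190, 180, 140, 70, 70.
  310 → shelf 1 (new)  [load 310/340]
  300 → shelf 2 (new)  [load 300/340]
  280 → shelf 3 (new)  [load 280/340]
  280 → shelf 4 (new)  [load 280/340]
  250 → shelf 5 (new)  [load 250/340]
  250 → shelf 6 (new)  [load 250/340]
  190 → shelf 7 (new)  [load 190/340]
  180 → shelf 8 (new)  [load 180/340]
  140 → shelf 7  [load 330/340]
  70 → shelf 5  [load 320/340]
  70 → shelf 6  [load 320/340]
8 shelves opened.

8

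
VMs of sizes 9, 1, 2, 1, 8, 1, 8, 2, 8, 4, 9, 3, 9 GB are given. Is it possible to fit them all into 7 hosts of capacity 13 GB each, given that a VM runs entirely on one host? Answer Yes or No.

Yes

A valid assignment using 6 hosts:
  host 1: 9 + 4 = 13
  host 2: 9 + 3 + 1 = 13
  host 3: 9 + 2 + 2 = 13
  host 4: 8 + 1 + 1 = 10
  host 5: 8 = 8
  host 6: 8 = 8
That uses only 6 ≤ 7, so 7 hosts are enough.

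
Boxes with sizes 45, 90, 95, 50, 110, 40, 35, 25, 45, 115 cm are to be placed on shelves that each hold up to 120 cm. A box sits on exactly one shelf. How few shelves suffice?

Total = 115 + 110 + 95 + 90 + 50 + 45 + 45 + 40 + 35 + 25 = 650 cm.
Lower bound: ⌈650/120⌉ = 6 shelves.
A packing using 6 shelves:
  shelf 1: 115 = 115
  shelf 2: 110 = 110
  shelf 3: 95 + 25 = 120
  shelf 4: 90 = 90
  shelf 5: 50 + 45 = 95
  shelf 6: 45 + 40 + 35 = 120
This matches the lower bound, so 6 is optimal.

6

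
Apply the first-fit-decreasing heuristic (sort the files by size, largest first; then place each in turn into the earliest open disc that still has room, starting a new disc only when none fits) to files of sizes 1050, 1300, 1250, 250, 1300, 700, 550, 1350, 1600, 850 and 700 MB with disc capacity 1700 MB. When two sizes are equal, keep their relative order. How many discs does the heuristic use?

Sorted descending: 1600, 1350, 1300, 1300, 1250, 1050, 850, 700, 700, 550, 250.
  1600 → disc 1 (new)  [load 1600/1700]
  1350 → disc 2 (new)  [load 1350/1700]
  1300 → disc 3 (new)  [load 1300/1700]
  1300 → disc 4 (new)  [load 1300/1700]
  1250 → disc 5 (new)  [load 1250/1700]
  1050 → disc 6 (new)  [load 1050/1700]
  850 → disc 7 (new)  [load 850/1700]
  700 → disc 7  [load 1550/1700]
  700 → disc 8 (new)  [load 700/1700]
  550 → disc 6  [load 1600/1700]
  250 → disc 2  [load 1600/1700]
8 discs opened.

8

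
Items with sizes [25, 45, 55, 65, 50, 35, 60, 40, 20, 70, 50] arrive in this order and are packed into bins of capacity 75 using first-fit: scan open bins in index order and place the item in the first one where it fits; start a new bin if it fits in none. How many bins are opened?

8

  25 → bin 1 (new)  [load 25/75]
  45 → bin 1  [load 70/75]
  55 → bin 2 (new)  [load 55/75]
  65 → bin 3 (new)  [load 65/75]
  50 → bin 4 (new)  [load 50/75]
  35 → bin 5 (new)  [load 35/75]
  60 → bin 6 (new)  [load 60/75]
  40 → bin 5  [load 75/75]
  20 → bin 2  [load 75/75]
  70 → bin 7 (new)  [load 70/75]
  50 → bin 8 (new)  [load 50/75]
8 bins opened.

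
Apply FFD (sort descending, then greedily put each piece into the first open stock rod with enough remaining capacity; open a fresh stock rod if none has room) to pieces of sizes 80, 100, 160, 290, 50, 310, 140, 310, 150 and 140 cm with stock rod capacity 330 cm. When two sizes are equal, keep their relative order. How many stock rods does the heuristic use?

Sorted descending: 310, 310, 290, 160, 150, 140, 140, 100, 80, 50.
  310 → stock rod 1 (new)  [load 310/330]
  310 → stock rod 2 (new)  [load 310/330]
  290 → stock rod 3 (new)  [load 290/330]
  160 → stock rod 4 (new)  [load 160/330]
  150 → stock rod 4  [load 310/330]
  140 → stock rod 5 (new)  [load 140/330]
  140 → stock rod 5  [load 280/330]
  100 → stock rod 6 (new)  [load 100/330]
  80 → stock rod 6  [load 180/330]
  50 → stock rod 5  [load 330/330]
6 stock rods opened.

6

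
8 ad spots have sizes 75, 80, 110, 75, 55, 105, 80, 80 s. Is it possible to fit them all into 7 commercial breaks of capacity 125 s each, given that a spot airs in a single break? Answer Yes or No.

No

Total = 660 s; ⌈660/125⌉ = 6.
7 ad spots each exceed half the capacity and cannot share a break, forcing at least 7 commercial breaks.
The bound of 7 does not rule out 7, but exhaustive search shows no assignment into 7 commercial breaks of capacity 125 s exists — the minimum is 8.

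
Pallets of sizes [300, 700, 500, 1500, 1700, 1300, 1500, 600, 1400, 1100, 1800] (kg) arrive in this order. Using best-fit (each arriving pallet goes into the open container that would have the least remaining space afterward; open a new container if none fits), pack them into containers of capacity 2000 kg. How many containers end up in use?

8

  300 → container 1 (new)  [load 300/2000]
  700 → container 1  [load 1000/2000]
  500 → container 1  [load 1500/2000]
  1500 → container 2 (new)  [load 1500/2000]
  1700 → container 3 (new)  [load 1700/2000]
  1300 → container 4 (new)  [load 1300/2000]
  1500 → container 5 (new)  [load 1500/2000]
  600 → container 4  [load 1900/2000]
  1400 → container 6 (new)  [load 1400/2000]
  1100 → container 7 (new)  [load 1100/2000]
  1800 → container 8 (new)  [load 1800/2000]
8 containers opened.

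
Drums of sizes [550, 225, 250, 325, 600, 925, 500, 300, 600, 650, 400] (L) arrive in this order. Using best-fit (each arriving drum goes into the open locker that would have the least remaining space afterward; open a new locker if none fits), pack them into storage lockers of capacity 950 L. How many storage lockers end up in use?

  550 → locker 1 (new)  [load 550/950]
  225 → locker 1  [load 775/950]
  250 → locker 2 (new)  [load 250/950]
  325 → locker 2  [load 575/950]
  600 → locker 3 (new)  [load 600/950]
  925 → locker 4 (new)  [load 925/950]
  500 → locker 5 (new)  [load 500/950]
  300 → locker 3  [load 900/950]
  600 → locker 6 (new)  [load 600/950]
  650 → locker 7 (new)  [load 650/950]
  400 → locker 5  [load 900/950]
7 storage lockers opened.

7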